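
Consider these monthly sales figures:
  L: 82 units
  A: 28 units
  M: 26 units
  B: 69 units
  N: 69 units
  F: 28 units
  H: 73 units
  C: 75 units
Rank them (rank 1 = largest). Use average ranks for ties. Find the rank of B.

Sorted (descending): 82, 75, 73, 69, 69, 28, 28, 26
The 2 values of 69 occupy positions 4–5 → average rank (4+5)/2 = 4.5.
The 2 values of 28 occupy positions 6–7 → average rank (6+7)/2 = 6.5.
B has value 69 units → rank 4.5.

4.5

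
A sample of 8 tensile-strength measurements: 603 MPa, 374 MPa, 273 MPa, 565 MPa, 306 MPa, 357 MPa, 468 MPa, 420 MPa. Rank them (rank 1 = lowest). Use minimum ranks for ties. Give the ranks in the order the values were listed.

8, 4, 1, 7, 2, 3, 6, 5

Sorted (ascending): 273, 306, 357, 374, 420, 468, 565, 603
No ties — each value takes its position as its rank.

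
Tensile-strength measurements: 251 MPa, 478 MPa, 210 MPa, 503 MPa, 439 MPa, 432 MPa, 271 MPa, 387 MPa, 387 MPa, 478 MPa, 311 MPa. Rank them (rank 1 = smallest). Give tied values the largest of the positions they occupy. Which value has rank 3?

271

Sorted (ascending): 210, 251, 271, 311, 387, 387, 432, 439, 478, 478, 503
The 2 values of 387 occupy positions 5–6 → each gets rank 6.
The 2 values of 478 occupy positions 9–10 → each gets rank 10.
Rank 3 → value 271.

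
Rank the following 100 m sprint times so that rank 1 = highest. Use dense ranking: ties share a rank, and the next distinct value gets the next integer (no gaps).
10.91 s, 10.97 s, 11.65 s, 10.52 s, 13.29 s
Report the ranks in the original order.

4, 3, 2, 5, 1

Sorted (descending): 13.29, 11.65, 10.97, 10.91, 10.52
No ties — each value takes its position as its rank.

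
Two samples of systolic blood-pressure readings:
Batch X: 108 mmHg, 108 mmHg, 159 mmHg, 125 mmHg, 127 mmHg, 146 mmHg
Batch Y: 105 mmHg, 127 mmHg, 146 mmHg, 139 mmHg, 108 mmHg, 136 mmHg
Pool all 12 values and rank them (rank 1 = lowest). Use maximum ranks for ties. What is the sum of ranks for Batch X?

43

Sorted (ascending): 105, 108, 108, 108, 125, 127, 127, 136, 139, 146, 146, 159
The 3 values of 108 occupy positions 2–4 → each gets rank 4.
The 2 values of 127 occupy positions 6–7 → each gets rank 7.
The 2 values of 146 occupy positions 10–11 → each gets rank 11.
Batch X values → pooled ranks: 108→4, 108→4, 159→12, 125→5, 127→7, 146→11
Rank sum = 4 + 4 + 12 + 5 + 7 + 11 = 43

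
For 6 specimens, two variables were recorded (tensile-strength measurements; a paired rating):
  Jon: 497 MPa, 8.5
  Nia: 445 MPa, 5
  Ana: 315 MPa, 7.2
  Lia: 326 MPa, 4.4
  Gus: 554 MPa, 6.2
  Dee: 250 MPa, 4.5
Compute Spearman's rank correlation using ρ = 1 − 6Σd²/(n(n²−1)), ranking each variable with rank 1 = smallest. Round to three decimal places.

Ranks of variable 1: 5, 4, 2, 3, 6, 1
Ranks of variable 2: 6, 3, 5, 1, 4, 2
d = r₁ − r₂: -1, 1, -3, 2, 2, -1
d²: 1, 1, 9, 4, 4, 1; Σd² = 20
ρ = 1 − 6·20/(6·35) = 1 − 120/210 = 0.429

0.429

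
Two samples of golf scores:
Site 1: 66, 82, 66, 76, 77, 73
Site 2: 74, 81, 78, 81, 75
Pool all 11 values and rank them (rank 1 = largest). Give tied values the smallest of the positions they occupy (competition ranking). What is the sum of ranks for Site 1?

Sorted (descending): 82, 81, 81, 78, 77, 76, 75, 74, 73, 66, 66
The 2 values of 81 occupy positions 2–3 → each gets rank 2.
The 2 values of 66 occupy positions 10–11 → each gets rank 10.
Site 1 values → pooled ranks: 66→10, 82→1, 66→10, 76→6, 77→5, 73→9
Rank sum = 10 + 1 + 10 + 6 + 5 + 9 = 41

41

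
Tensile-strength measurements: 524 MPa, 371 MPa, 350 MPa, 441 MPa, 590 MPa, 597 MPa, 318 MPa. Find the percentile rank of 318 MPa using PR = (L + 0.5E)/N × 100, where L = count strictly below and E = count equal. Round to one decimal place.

7.1

N = 7.
Strictly below 318: 0. Equal to 318: 1.
PR = (0 + 0.5·1)/7 × 100 = 7.1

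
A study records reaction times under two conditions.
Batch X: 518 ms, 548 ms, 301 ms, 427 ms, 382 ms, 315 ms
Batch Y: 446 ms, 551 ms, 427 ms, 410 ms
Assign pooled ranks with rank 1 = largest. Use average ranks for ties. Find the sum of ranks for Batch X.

37.5

Sorted (descending): 551, 548, 518, 446, 427, 427, 410, 382, 315, 301
The 2 values of 427 occupy positions 5–6 → average rank (5+6)/2 = 5.5.
Batch X values → pooled ranks: 518→3, 548→2, 301→10, 427→5.5, 382→8, 315→9
Rank sum = 3 + 2 + 10 + 5.5 + 8 + 9 = 37.5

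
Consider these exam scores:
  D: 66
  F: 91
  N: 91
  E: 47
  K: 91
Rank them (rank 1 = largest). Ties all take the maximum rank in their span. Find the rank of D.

Sorted (descending): 91, 91, 91, 66, 47
The 3 values of 91 occupy positions 1–3 → each gets rank 3.
D has value 66 → rank 4.

4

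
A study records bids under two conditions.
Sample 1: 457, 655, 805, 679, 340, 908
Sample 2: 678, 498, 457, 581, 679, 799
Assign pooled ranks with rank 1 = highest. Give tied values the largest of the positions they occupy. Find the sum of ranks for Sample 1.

38

Sorted (descending): 908, 805, 799, 679, 679, 678, 655, 581, 498, 457, 457, 340
The 2 values of 679 occupy positions 4–5 → each gets rank 5.
The 2 values of 457 occupy positions 10–11 → each gets rank 11.
Sample 1 values → pooled ranks: 457→11, 655→7, 805→2, 679→5, 340→12, 908→1
Rank sum = 11 + 7 + 2 + 5 + 12 + 1 = 38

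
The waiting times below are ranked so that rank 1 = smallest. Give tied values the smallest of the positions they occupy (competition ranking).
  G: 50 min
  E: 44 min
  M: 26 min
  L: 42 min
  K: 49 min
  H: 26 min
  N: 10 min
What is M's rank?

2

Sorted (ascending): 10, 26, 26, 42, 44, 49, 50
The 2 values of 26 occupy positions 2–3 → each gets rank 2.
M has value 26 min → rank 2.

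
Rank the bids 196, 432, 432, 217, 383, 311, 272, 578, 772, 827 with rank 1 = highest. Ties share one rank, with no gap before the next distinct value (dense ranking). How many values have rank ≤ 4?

Sorted (descending): 827, 772, 578, 432, 432, 383, 311, 272, 217, 196
The 2 values of 432 share dense rank 4.
Remaining distinct values take the next consecutive integers.
Ranks ≤ 4: {1, 2, 3, 4, 4} → 5 values.

5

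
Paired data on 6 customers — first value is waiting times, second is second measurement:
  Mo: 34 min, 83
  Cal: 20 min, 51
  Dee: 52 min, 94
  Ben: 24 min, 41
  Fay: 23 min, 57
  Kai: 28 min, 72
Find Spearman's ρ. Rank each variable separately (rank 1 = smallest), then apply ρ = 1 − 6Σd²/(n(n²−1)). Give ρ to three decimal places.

Ranks of variable 1: 5, 1, 6, 3, 2, 4
Ranks of variable 2: 5, 2, 6, 1, 3, 4
d = r₁ − r₂: 0, -1, 0, 2, -1, 0
d²: 0, 1, 0, 4, 1, 0; Σd² = 6
ρ = 1 − 6·6/(6·35) = 1 − 36/210 = 0.829

0.829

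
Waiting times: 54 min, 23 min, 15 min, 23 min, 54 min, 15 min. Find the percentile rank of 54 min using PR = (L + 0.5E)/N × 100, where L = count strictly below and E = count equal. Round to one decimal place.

83.3

N = 6.
Strictly below 54: 4. Equal to 54: 2.
PR = (4 + 0.5·2)/6 × 100 = 83.3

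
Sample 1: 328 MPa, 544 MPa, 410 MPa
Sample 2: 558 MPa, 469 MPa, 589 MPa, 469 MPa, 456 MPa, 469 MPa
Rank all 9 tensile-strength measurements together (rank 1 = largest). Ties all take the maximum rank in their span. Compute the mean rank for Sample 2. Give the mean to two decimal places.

4.67

Sorted (descending): 589, 558, 544, 469, 469, 469, 456, 410, 328
The 3 values of 469 occupy positions 4–6 → each gets rank 6.
Sample 2 values → pooled ranks: 558→2, 469→6, 589→1, 469→6, 456→7, 469→6
Mean rank = (2 + 6 + 1 + 6 + 7 + 6) / 6 = 4.67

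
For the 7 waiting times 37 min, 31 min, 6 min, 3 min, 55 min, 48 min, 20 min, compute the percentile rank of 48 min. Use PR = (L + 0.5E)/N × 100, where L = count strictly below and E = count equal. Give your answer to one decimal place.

N = 7.
Strictly below 48: 5. Equal to 48: 1.
PR = (5 + 0.5·1)/7 × 100 = 78.6

78.6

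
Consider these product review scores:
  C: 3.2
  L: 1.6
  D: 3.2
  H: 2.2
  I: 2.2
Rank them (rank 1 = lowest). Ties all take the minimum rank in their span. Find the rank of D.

Sorted (ascending): 1.6, 2.2, 2.2, 3.2, 3.2
The 2 values of 2.2 occupy positions 2–3 → each gets rank 2.
The 2 values of 3.2 occupy positions 4–5 → each gets rank 4.
D has value 3.2 → rank 4.

4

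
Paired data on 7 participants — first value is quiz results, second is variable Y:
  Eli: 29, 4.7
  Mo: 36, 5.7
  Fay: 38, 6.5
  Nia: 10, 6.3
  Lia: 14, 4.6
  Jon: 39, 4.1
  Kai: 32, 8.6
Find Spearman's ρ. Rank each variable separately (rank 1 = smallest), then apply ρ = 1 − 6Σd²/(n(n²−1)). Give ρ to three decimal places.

-0.107

Ranks of variable 1: 3, 5, 6, 1, 2, 7, 4
Ranks of variable 2: 3, 4, 6, 5, 2, 1, 7
d = r₁ − r₂: 0, 1, 0, -4, 0, 6, -3
d²: 0, 1, 0, 16, 0, 36, 9; Σd² = 62
ρ = 1 − 6·62/(7·48) = 1 − 372/336 = -0.107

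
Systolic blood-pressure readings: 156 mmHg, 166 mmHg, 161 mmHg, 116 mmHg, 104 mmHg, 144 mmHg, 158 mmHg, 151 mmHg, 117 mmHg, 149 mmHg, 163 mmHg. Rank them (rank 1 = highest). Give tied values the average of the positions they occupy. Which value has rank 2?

163

Sorted (descending): 166, 163, 161, 158, 156, 151, 149, 144, 117, 116, 104
No ties — each value takes its position as its rank.
Rank 2 → value 163.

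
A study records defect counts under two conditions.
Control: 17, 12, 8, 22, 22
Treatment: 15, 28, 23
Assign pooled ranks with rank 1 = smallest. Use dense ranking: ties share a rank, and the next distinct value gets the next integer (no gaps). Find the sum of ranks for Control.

Sorted (ascending): 8, 12, 15, 17, 22, 22, 23, 28
The 2 values of 22 share dense rank 5.
Remaining distinct values take the next consecutive integers.
Control values → pooled ranks: 17→4, 12→2, 8→1, 22→5, 22→5
Rank sum = 4 + 2 + 1 + 5 + 5 = 17

17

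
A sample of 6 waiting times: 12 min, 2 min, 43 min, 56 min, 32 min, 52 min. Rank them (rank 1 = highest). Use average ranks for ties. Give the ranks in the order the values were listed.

Sorted (descending): 56, 52, 43, 32, 12, 2
No ties — each value takes its position as its rank.

5, 6, 3, 1, 4, 2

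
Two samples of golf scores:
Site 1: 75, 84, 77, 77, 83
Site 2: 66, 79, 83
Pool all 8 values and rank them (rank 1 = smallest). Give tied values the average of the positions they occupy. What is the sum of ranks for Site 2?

Sorted (ascending): 66, 75, 77, 77, 79, 83, 83, 84
The 2 values of 77 occupy positions 3–4 → average rank (3+4)/2 = 3.5.
The 2 values of 83 occupy positions 6–7 → average rank (6+7)/2 = 6.5.
Site 2 values → pooled ranks: 66→1, 79→5, 83→6.5
Rank sum = 1 + 5 + 6.5 = 12.5

12.5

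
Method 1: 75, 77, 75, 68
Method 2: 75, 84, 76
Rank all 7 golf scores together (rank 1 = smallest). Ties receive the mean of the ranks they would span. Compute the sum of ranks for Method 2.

Sorted (ascending): 68, 75, 75, 75, 76, 77, 84
The 3 values of 75 occupy positions 2–4 → average rank 3.
Method 2 values → pooled ranks: 75→3, 84→7, 76→5
Rank sum = 3 + 7 + 5 = 15

15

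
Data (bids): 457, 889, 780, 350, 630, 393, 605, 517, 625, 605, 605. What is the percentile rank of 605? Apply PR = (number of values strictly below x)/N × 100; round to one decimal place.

36.4

N = 11.
Strictly below 605: 4. Equal to 605: 3.
PR = 4/11 × 100 = 36.4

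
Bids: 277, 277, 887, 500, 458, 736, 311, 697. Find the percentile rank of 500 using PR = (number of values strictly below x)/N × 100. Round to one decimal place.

N = 8.
Strictly below 500: 4. Equal to 500: 1.
PR = 4/8 × 100 = 50.0

50.0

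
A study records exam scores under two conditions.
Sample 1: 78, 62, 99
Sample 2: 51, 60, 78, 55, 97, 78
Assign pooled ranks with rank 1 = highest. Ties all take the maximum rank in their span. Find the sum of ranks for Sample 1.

12

Sorted (descending): 99, 97, 78, 78, 78, 62, 60, 55, 51
The 3 values of 78 occupy positions 3–5 → each gets rank 5.
Sample 1 values → pooled ranks: 78→5, 62→6, 99→1
Rank sum = 5 + 6 + 1 = 12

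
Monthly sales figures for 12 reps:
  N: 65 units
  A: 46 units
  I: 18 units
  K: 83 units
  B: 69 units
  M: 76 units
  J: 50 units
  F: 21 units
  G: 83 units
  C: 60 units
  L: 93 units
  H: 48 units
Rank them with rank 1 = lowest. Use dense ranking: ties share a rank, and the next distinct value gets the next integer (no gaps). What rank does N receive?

Sorted (ascending): 18, 21, 46, 48, 50, 60, 65, 69, 76, 83, 83, 93
The 2 values of 83 share dense rank 10.
Remaining distinct values take the next consecutive integers.
N has value 65 units → rank 7.

7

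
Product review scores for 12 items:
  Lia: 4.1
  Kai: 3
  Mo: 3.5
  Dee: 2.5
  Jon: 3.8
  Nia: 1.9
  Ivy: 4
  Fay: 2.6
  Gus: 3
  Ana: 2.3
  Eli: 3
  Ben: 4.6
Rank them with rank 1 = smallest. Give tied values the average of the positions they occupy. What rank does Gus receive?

Sorted (ascending): 1.9, 2.3, 2.5, 2.6, 3, 3, 3, 3.5, 3.8, 4, 4.1, 4.6
The 3 values of 3 occupy positions 5–7 → average rank 6.
Gus has value 3 → rank 6.

6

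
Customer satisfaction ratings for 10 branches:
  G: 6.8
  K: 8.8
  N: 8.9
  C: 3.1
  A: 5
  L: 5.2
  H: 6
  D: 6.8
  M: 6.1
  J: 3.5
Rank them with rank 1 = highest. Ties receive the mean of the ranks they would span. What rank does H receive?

Sorted (descending): 8.9, 8.8, 6.8, 6.8, 6.1, 6, 5.2, 5, 3.5, 3.1
The 2 values of 6.8 occupy positions 3–4 → average rank (3+4)/2 = 3.5.
H has value 6 → rank 6.

6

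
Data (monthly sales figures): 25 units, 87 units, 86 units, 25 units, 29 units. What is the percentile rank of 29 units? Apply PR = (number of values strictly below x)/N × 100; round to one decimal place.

N = 5.
Strictly below 29: 2. Equal to 29: 1.
PR = 2/5 × 100 = 40.0

40.0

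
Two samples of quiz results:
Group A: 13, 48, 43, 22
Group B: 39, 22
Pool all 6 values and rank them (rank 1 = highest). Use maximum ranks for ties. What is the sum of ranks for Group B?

8

Sorted (descending): 48, 43, 39, 22, 22, 13
The 2 values of 22 occupy positions 4–5 → each gets rank 5.
Group B values → pooled ranks: 39→3, 22→5
Rank sum = 3 + 5 = 8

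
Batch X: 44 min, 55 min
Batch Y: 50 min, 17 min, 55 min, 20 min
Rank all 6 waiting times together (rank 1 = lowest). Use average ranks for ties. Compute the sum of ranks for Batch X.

8.5

Sorted (ascending): 17, 20, 44, 50, 55, 55
The 2 values of 55 occupy positions 5–6 → average rank (5+6)/2 = 5.5.
Batch X values → pooled ranks: 44→3, 55→5.5
Rank sum = 3 + 5.5 = 8.5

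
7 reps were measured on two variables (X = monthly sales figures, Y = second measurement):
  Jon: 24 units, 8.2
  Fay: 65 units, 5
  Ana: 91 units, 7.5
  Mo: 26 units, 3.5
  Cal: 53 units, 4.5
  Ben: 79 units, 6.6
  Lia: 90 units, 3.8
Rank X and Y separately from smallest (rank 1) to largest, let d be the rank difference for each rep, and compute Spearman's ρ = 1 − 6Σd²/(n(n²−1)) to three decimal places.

0.036

Ranks of variable 1: 1, 4, 7, 2, 3, 5, 6
Ranks of variable 2: 7, 4, 6, 1, 3, 5, 2
d = r₁ − r₂: -6, 0, 1, 1, 0, 0, 4
d²: 36, 0, 1, 1, 0, 0, 16; Σd² = 54
ρ = 1 − 6·54/(7·48) = 1 − 324/336 = 0.036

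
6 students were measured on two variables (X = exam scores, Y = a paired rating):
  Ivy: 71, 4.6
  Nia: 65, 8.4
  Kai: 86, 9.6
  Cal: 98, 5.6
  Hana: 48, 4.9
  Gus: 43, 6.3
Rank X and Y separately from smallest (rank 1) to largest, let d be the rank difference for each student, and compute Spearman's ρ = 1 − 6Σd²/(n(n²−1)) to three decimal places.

0.086

Ranks of variable 1: 4, 3, 5, 6, 2, 1
Ranks of variable 2: 1, 5, 6, 3, 2, 4
d = r₁ − r₂: 3, -2, -1, 3, 0, -3
d²: 9, 4, 1, 9, 0, 9; Σd² = 32
ρ = 1 − 6·32/(6·35) = 1 − 192/210 = 0.086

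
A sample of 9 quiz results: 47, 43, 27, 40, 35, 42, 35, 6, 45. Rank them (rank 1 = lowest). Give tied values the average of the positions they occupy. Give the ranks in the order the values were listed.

9, 7, 2, 5, 3.5, 6, 3.5, 1, 8

Sorted (ascending): 6, 27, 35, 35, 40, 42, 43, 45, 47
The 2 values of 35 occupy positions 3–4 → average rank (3+4)/2 = 3.5.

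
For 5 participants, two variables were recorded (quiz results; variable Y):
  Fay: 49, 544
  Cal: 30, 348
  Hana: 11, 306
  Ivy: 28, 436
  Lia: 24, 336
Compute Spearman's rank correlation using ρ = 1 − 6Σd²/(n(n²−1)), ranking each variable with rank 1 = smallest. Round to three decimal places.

Ranks of variable 1: 5, 4, 1, 3, 2
Ranks of variable 2: 5, 3, 1, 4, 2
d = r₁ − r₂: 0, 1, 0, -1, 0
d²: 0, 1, 0, 1, 0; Σd² = 2
ρ = 1 − 6·2/(5·24) = 1 − 12/120 = 0.900

0.900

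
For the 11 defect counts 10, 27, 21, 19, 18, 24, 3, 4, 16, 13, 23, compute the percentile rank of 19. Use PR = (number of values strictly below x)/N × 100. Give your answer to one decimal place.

54.5

N = 11.
Strictly below 19: 6. Equal to 19: 1.
PR = 6/11 × 100 = 54.5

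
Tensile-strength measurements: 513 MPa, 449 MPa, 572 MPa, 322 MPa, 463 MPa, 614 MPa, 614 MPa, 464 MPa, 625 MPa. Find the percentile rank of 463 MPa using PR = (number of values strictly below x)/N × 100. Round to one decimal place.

N = 9.
Strictly below 463: 2. Equal to 463: 1.
PR = 2/9 × 100 = 22.2

22.2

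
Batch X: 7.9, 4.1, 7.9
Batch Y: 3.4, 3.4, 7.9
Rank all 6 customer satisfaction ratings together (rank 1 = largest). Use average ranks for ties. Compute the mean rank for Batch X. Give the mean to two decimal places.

2.67

Sorted (descending): 7.9, 7.9, 7.9, 4.1, 3.4, 3.4
The 3 values of 7.9 occupy positions 1–3 → average rank 2.
The 2 values of 3.4 occupy positions 5–6 → average rank (5+6)/2 = 5.5.
Batch X values → pooled ranks: 7.9→2, 4.1→4, 7.9→2
Mean rank = (2 + 4 + 2) / 3 = 2.67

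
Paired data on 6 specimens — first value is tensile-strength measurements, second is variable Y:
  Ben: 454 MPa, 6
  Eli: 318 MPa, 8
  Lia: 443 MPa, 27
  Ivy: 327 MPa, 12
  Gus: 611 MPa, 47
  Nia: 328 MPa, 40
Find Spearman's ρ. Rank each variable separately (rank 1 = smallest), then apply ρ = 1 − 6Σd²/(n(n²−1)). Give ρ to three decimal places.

Ranks of variable 1: 5, 1, 4, 2, 6, 3
Ranks of variable 2: 1, 2, 4, 3, 6, 5
d = r₁ − r₂: 4, -1, 0, -1, 0, -2
d²: 16, 1, 0, 1, 0, 4; Σd² = 22
ρ = 1 − 6·22/(6·35) = 1 − 132/210 = 0.371

0.371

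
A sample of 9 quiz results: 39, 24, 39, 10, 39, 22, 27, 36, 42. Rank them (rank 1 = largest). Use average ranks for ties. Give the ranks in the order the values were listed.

Sorted (descending): 42, 39, 39, 39, 36, 27, 24, 22, 10
The 3 values of 39 occupy positions 2–4 → average rank 3.

3, 7, 3, 9, 3, 8, 6, 5, 1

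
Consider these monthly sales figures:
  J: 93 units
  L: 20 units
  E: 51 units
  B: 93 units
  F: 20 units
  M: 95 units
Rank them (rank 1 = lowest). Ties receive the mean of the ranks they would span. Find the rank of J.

4.5

Sorted (ascending): 20, 20, 51, 93, 93, 95
The 2 values of 20 occupy positions 1–2 → average rank (1+2)/2 = 1.5.
The 2 values of 93 occupy positions 4–5 → average rank (4+5)/2 = 4.5.
J has value 93 units → rank 4.5.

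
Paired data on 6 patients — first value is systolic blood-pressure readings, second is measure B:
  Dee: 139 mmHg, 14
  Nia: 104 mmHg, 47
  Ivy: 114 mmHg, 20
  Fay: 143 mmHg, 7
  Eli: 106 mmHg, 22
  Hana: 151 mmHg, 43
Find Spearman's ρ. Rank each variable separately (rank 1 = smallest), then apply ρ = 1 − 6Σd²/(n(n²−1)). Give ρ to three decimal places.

Ranks of variable 1: 4, 1, 3, 5, 2, 6
Ranks of variable 2: 2, 6, 3, 1, 4, 5
d = r₁ − r₂: 2, -5, 0, 4, -2, 1
d²: 4, 25, 0, 16, 4, 1; Σd² = 50
ρ = 1 − 6·50/(6·35) = 1 − 300/210 = -0.429

-0.429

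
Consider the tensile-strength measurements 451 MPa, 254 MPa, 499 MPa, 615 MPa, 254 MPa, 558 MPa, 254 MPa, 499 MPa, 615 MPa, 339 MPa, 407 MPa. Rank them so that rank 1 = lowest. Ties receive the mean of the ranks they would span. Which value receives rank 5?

Sorted (ascending): 254, 254, 254, 339, 407, 451, 499, 499, 558, 615, 615
The 3 values of 254 occupy positions 1–3 → average rank 2.
The 2 values of 499 occupy positions 7–8 → average rank (7+8)/2 = 7.5.
The 2 values of 615 occupy positions 10–11 → average rank (10+11)/2 = 10.5.
Rank 5 → value 407.

407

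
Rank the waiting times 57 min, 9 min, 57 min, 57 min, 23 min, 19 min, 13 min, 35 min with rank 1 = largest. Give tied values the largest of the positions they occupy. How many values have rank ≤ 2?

Sorted (descending): 57, 57, 57, 35, 23, 19, 13, 9
The 3 values of 57 occupy positions 1–3 → each gets rank 3.
Ranks ≤ 2: {} → 0 values.

0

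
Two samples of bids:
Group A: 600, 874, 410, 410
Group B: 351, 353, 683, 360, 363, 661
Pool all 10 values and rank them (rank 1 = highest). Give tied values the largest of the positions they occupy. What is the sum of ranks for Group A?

Sorted (descending): 874, 683, 661, 600, 410, 410, 363, 360, 353, 351
The 2 values of 410 occupy positions 5–6 → each gets rank 6.
Group A values → pooled ranks: 600→4, 874→1, 410→6, 410→6
Rank sum = 4 + 1 + 6 + 6 = 17

17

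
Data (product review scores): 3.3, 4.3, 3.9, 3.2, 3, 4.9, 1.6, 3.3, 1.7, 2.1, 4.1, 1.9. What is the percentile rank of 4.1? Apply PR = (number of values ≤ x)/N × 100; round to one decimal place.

N = 12.
Strictly below 4.1: 9. Equal to 4.1: 1.
PR = 10/12 × 100 = 83.3

83.3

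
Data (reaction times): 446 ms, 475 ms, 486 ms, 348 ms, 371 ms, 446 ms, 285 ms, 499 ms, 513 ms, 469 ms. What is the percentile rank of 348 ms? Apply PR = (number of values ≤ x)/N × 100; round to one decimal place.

N = 10.
Strictly below 348: 1. Equal to 348: 1.
PR = 2/10 × 100 = 20.0

20.0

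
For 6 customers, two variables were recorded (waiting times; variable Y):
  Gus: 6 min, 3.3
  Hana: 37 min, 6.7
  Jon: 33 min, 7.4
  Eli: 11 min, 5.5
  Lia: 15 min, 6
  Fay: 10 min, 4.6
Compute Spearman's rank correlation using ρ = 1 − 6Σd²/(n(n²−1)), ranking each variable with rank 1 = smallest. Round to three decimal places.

Ranks of variable 1: 1, 6, 5, 3, 4, 2
Ranks of variable 2: 1, 5, 6, 3, 4, 2
d = r₁ − r₂: 0, 1, -1, 0, 0, 0
d²: 0, 1, 1, 0, 0, 0; Σd² = 2
ρ = 1 − 6·2/(6·35) = 1 − 12/210 = 0.943

0.943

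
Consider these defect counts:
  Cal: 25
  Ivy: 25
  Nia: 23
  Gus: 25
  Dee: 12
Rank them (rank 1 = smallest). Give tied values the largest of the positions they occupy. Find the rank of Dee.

Sorted (ascending): 12, 23, 25, 25, 25
The 3 values of 25 occupy positions 3–5 → each gets rank 5.
Dee has value 12 → rank 1.

1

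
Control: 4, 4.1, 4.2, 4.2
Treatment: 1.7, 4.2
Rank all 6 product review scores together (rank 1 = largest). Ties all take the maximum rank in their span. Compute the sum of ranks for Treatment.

9

Sorted (descending): 4.2, 4.2, 4.2, 4.1, 4, 1.7
The 3 values of 4.2 occupy positions 1–3 → each gets rank 3.
Treatment values → pooled ranks: 1.7→6, 4.2→3
Rank sum = 6 + 3 = 9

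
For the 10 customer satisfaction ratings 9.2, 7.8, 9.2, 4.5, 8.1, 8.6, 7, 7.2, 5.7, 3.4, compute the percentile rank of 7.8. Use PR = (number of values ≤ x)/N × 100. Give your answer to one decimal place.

60.0

N = 10.
Strictly below 7.8: 5. Equal to 7.8: 1.
PR = 6/10 × 100 = 60.0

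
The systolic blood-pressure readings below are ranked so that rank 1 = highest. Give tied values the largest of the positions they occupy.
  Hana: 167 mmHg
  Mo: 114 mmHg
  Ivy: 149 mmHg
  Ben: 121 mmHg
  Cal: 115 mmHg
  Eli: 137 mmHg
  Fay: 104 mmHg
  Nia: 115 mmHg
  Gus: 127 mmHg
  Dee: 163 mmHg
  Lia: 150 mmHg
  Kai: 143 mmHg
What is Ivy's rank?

4

Sorted (descending): 167, 163, 150, 149, 143, 137, 127, 121, 115, 115, 114, 104
The 2 values of 115 occupy positions 9–10 → each gets rank 10.
Ivy has value 149 mmHg → rank 4.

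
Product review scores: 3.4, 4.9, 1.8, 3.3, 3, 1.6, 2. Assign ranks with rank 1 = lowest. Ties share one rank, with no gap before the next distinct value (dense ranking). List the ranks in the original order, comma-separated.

Sorted (ascending): 1.6, 1.8, 2, 3, 3.3, 3.4, 4.9
No ties — each value takes its position as its rank.

6, 7, 2, 5, 4, 1, 3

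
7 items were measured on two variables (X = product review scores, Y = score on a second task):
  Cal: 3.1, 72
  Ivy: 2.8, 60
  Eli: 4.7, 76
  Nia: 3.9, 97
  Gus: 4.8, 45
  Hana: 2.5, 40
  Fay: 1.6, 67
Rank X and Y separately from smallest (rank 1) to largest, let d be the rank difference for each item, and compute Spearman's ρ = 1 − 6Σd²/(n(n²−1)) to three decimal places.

0.286

Ranks of variable 1: 4, 3, 6, 5, 7, 2, 1
Ranks of variable 2: 5, 3, 6, 7, 2, 1, 4
d = r₁ − r₂: -1, 0, 0, -2, 5, 1, -3
d²: 1, 0, 0, 4, 25, 1, 9; Σd² = 40
ρ = 1 − 6·40/(7·48) = 1 − 240/336 = 0.286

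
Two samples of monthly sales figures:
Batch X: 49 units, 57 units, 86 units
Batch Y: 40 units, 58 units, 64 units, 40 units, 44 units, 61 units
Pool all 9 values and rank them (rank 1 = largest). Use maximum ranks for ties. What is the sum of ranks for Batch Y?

Sorted (descending): 86, 64, 61, 58, 57, 49, 44, 40, 40
The 2 values of 40 occupy positions 8–9 → each gets rank 9.
Batch Y values → pooled ranks: 40→9, 58→4, 64→2, 40→9, 44→7, 61→3
Rank sum = 9 + 4 + 2 + 9 + 7 + 3 = 34

34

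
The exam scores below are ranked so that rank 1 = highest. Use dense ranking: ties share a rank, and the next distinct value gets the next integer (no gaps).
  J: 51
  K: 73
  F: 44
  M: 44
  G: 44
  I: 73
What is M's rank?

3

Sorted (descending): 73, 73, 51, 44, 44, 44
The 2 values of 73 share dense rank 1.
The 3 values of 44 share dense rank 3.
Remaining distinct values take the next consecutive integers.
M has value 44 → rank 3.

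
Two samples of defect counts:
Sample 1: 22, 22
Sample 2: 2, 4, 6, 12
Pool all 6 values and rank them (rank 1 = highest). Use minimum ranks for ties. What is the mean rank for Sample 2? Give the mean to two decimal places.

Sorted (descending): 22, 22, 12, 6, 4, 2
The 2 values of 22 occupy positions 1–2 → each gets rank 1.
Sample 2 values → pooled ranks: 2→6, 4→5, 6→4, 12→3
Mean rank = (6 + 5 + 4 + 3) / 4 = 4.50

4.50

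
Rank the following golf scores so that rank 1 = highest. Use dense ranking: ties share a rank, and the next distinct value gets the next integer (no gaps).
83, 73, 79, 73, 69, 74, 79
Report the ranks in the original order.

Sorted (descending): 83, 79, 79, 74, 73, 73, 69
The 2 values of 79 share dense rank 2.
The 2 values of 73 share dense rank 4.
Remaining distinct values take the next consecutive integers.

1, 4, 2, 4, 5, 3, 2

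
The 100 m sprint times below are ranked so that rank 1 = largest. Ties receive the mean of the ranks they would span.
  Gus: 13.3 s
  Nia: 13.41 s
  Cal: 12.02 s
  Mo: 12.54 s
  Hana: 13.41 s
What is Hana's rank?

1.5

Sorted (descending): 13.41, 13.41, 13.3, 12.54, 12.02
The 2 values of 13.41 occupy positions 1–2 → average rank (1+2)/2 = 1.5.
Hana has value 13.41 s → rank 1.5.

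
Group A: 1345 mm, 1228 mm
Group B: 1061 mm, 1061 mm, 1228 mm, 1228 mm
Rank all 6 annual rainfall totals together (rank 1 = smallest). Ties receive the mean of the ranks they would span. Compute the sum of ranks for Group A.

10

Sorted (ascending): 1061, 1061, 1228, 1228, 1228, 1345
The 2 values of 1061 occupy positions 1–2 → average rank (1+2)/2 = 1.5.
The 3 values of 1228 occupy positions 3–5 → average rank 4.
Group A values → pooled ranks: 1345→6, 1228→4
Rank sum = 6 + 4 = 10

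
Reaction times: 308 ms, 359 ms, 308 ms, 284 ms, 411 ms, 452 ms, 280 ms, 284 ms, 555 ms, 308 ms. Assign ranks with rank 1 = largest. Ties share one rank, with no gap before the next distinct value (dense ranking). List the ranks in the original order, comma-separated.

Sorted (descending): 555, 452, 411, 359, 308, 308, 308, 284, 284, 280
The 3 values of 308 share dense rank 5.
The 2 values of 284 share dense rank 6.
Remaining distinct values take the next consecutive integers.

5, 4, 5, 6, 3, 2, 7, 6, 1, 5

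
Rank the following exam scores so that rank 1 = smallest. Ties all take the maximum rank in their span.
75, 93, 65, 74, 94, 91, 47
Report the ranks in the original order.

Sorted (ascending): 47, 65, 74, 75, 91, 93, 94
No ties — each value takes its position as its rank.

4, 6, 2, 3, 7, 5, 1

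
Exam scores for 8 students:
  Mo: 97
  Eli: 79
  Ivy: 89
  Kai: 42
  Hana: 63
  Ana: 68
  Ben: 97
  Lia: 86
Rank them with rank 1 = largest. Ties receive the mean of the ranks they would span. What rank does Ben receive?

Sorted (descending): 97, 97, 89, 86, 79, 68, 63, 42
The 2 values of 97 occupy positions 1–2 → average rank (1+2)/2 = 1.5.
Ben has value 97 → rank 1.5.

1.5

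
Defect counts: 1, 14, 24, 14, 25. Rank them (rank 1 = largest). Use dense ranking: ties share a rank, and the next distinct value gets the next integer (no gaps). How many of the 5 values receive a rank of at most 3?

Sorted (descending): 25, 24, 14, 14, 1
The 2 values of 14 share dense rank 3.
Remaining distinct values take the next consecutive integers.
Ranks ≤ 3: {1, 2, 3, 3} → 4 values.

4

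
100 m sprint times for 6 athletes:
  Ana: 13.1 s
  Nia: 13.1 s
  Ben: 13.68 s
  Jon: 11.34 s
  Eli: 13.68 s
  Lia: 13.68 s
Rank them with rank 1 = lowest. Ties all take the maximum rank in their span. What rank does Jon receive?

Sorted (ascending): 11.34, 13.1, 13.1, 13.68, 13.68, 13.68
The 2 values of 13.1 occupy positions 2–3 → each gets rank 3.
The 3 values of 13.68 occupy positions 4–6 → each gets rank 6.
Jon has value 11.34 s → rank 1.

1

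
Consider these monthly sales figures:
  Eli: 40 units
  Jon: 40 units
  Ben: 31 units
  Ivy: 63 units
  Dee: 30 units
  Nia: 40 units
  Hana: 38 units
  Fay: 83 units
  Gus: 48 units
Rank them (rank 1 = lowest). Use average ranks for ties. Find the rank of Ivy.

Sorted (ascending): 30, 31, 38, 40, 40, 40, 48, 63, 83
The 3 values of 40 occupy positions 4–6 → average rank 5.
Ivy has value 63 units → rank 8.

8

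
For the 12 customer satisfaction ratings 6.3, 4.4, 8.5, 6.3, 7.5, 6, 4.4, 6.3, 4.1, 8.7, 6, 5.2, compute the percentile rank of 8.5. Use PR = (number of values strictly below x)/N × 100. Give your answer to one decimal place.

83.3

N = 12.
Strictly below 8.5: 10. Equal to 8.5: 1.
PR = 10/12 × 100 = 83.3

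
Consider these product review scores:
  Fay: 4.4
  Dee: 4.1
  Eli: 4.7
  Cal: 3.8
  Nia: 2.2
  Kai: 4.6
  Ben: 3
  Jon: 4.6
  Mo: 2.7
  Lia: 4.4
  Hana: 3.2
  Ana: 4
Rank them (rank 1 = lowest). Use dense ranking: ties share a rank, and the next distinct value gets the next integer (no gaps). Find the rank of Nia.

Sorted (ascending): 2.2, 2.7, 3, 3.2, 3.8, 4, 4.1, 4.4, 4.4, 4.6, 4.6, 4.7
The 2 values of 4.4 share dense rank 8.
The 2 values of 4.6 share dense rank 9.
Remaining distinct values take the next consecutive integers.
Nia has value 2.2 → rank 1.

1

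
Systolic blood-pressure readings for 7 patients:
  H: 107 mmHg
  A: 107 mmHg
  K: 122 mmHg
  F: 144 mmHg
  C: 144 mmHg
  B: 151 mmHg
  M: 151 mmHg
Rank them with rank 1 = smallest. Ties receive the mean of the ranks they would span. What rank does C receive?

Sorted (ascending): 107, 107, 122, 144, 144, 151, 151
The 2 values of 107 occupy positions 1–2 → average rank (1+2)/2 = 1.5.
The 2 values of 144 occupy positions 4–5 → average rank (4+5)/2 = 4.5.
The 2 values of 151 occupy positions 6–7 → average rank (6+7)/2 = 6.5.
C has value 144 mmHg → rank 4.5.

4.5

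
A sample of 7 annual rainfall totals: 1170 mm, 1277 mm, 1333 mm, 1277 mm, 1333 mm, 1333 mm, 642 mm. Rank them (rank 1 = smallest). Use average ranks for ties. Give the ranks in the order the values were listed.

2, 3.5, 6, 3.5, 6, 6, 1

Sorted (ascending): 642, 1170, 1277, 1277, 1333, 1333, 1333
The 2 values of 1277 occupy positions 3–4 → average rank (3+4)/2 = 3.5.
The 3 values of 1333 occupy positions 5–7 → average rank 6.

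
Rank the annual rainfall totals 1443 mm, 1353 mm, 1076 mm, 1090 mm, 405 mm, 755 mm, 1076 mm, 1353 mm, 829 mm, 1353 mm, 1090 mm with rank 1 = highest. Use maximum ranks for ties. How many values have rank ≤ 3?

Sorted (descending): 1443, 1353, 1353, 1353, 1090, 1090, 1076, 1076, 829, 755, 405
The 3 values of 1353 occupy positions 2–4 → each gets rank 4.
The 2 values of 1090 occupy positions 5–6 → each gets rank 6.
The 2 values of 1076 occupy positions 7–8 → each gets rank 8.
Ranks ≤ 3: {1} → 1 value.

1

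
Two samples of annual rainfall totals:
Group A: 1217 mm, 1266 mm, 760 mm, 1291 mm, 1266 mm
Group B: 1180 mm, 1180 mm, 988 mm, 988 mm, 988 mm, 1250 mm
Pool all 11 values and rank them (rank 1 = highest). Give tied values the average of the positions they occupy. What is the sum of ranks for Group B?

44

Sorted (descending): 1291, 1266, 1266, 1250, 1217, 1180, 1180, 988, 988, 988, 760
The 2 values of 1266 occupy positions 2–3 → average rank (2+3)/2 = 2.5.
The 2 values of 1180 occupy positions 6–7 → average rank (6+7)/2 = 6.5.
The 3 values of 988 occupy positions 8–10 → average rank 9.
Group B values → pooled ranks: 1180→6.5, 1180→6.5, 988→9, 988→9, 988→9, 1250→4
Rank sum = 6.5 + 6.5 + 9 + 9 + 9 + 4 = 44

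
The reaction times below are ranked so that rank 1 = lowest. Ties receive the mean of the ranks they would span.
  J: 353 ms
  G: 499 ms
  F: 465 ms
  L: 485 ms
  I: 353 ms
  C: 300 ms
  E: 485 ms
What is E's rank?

5.5

Sorted (ascending): 300, 353, 353, 465, 485, 485, 499
The 2 values of 353 occupy positions 2–3 → average rank (2+3)/2 = 2.5.
The 2 values of 485 occupy positions 5–6 → average rank (5+6)/2 = 5.5.
E has value 485 ms → rank 5.5.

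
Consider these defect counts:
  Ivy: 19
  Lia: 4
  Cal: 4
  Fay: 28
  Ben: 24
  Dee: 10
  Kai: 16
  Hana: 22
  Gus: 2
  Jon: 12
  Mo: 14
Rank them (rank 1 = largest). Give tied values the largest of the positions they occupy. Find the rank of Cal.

Sorted (descending): 28, 24, 22, 19, 16, 14, 12, 10, 4, 4, 2
The 2 values of 4 occupy positions 9–10 → each gets rank 10.
Cal has value 4 → rank 10.

10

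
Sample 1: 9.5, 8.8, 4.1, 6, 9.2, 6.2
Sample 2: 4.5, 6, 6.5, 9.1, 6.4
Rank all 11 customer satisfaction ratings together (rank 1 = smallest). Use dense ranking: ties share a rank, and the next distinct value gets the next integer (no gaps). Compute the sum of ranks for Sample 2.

24

Sorted (ascending): 4.1, 4.5, 6, 6, 6.2, 6.4, 6.5, 8.8, 9.1, 9.2, 9.5
The 2 values of 6 share dense rank 3.
Remaining distinct values take the next consecutive integers.
Sample 2 values → pooled ranks: 4.5→2, 6→3, 6.5→6, 9.1→8, 6.4→5
Rank sum = 2 + 3 + 6 + 8 + 5 = 24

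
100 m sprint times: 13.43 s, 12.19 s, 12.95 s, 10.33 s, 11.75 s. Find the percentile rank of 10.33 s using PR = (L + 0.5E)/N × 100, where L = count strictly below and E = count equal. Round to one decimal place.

N = 5.
Strictly below 10.33: 0. Equal to 10.33: 1.
PR = (0 + 0.5·1)/5 × 100 = 10.0

10.0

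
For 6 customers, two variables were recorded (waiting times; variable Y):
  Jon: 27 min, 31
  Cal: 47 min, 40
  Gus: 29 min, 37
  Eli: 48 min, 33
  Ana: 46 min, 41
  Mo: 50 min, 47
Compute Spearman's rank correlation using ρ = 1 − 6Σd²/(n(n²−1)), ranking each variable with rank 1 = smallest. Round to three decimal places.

0.600

Ranks of variable 1: 1, 4, 2, 5, 3, 6
Ranks of variable 2: 1, 4, 3, 2, 5, 6
d = r₁ − r₂: 0, 0, -1, 3, -2, 0
d²: 0, 0, 1, 9, 4, 0; Σd² = 14
ρ = 1 − 6·14/(6·35) = 1 − 84/210 = 0.600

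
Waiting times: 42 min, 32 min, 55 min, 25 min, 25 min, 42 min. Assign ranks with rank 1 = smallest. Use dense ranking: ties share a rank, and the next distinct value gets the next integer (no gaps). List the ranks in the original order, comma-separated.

3, 2, 4, 1, 1, 3

Sorted (ascending): 25, 25, 32, 42, 42, 55
The 2 values of 25 share dense rank 1.
The 2 values of 42 share dense rank 3.
Remaining distinct values take the next consecutive integers.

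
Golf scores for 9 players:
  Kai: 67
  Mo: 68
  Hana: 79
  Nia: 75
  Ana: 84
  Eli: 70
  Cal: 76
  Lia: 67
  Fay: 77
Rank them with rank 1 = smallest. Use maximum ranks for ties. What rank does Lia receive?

2

Sorted (ascending): 67, 67, 68, 70, 75, 76, 77, 79, 84
The 2 values of 67 occupy positions 1–2 → each gets rank 2.
Lia has value 67 → rank 2.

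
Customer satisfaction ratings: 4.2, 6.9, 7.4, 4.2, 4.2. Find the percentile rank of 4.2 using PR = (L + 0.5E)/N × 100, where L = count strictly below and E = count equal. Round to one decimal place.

30.0

N = 5.
Strictly below 4.2: 0. Equal to 4.2: 3.
PR = (0 + 0.5·3)/5 × 100 = 30.0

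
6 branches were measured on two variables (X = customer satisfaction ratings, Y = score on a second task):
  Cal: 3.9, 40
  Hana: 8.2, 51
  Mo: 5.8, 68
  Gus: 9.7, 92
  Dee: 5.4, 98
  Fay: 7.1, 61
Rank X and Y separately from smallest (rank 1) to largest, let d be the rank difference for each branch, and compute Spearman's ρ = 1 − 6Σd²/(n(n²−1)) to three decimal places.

Ranks of variable 1: 1, 5, 3, 6, 2, 4
Ranks of variable 2: 1, 2, 4, 5, 6, 3
d = r₁ − r₂: 0, 3, -1, 1, -4, 1
d²: 0, 9, 1, 1, 16, 1; Σd² = 28
ρ = 1 − 6·28/(6·35) = 1 − 168/210 = 0.200

0.200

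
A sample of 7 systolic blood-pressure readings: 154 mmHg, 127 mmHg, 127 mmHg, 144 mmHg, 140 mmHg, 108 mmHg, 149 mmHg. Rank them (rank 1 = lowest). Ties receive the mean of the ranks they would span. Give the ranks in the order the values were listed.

Sorted (ascending): 108, 127, 127, 140, 144, 149, 154
The 2 values of 127 occupy positions 2–3 → average rank (2+3)/2 = 2.5.

7, 2.5, 2.5, 5, 4, 1, 6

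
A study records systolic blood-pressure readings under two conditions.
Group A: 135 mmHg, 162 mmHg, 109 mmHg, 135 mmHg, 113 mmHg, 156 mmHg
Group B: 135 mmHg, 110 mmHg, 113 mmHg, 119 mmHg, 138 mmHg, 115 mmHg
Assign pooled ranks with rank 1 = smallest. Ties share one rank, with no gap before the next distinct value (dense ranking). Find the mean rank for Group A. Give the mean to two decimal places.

5.50

Sorted (ascending): 109, 110, 113, 113, 115, 119, 135, 135, 135, 138, 156, 162
The 2 values of 113 share dense rank 3.
The 3 values of 135 share dense rank 6.
Remaining distinct values take the next consecutive integers.
Group A values → pooled ranks: 135→6, 162→9, 109→1, 135→6, 113→3, 156→8
Mean rank = (6 + 9 + 1 + 6 + 3 + 8) / 6 = 5.50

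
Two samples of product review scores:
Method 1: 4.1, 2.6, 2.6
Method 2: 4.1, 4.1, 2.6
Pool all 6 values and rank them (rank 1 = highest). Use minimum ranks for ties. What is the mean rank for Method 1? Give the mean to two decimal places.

3.00

Sorted (descending): 4.1, 4.1, 4.1, 2.6, 2.6, 2.6
The 3 values of 4.1 occupy positions 1–3 → each gets rank 1.
The 3 values of 2.6 occupy positions 4–6 → each gets rank 4.
Method 1 values → pooled ranks: 4.1→1, 2.6→4, 2.6→4
Mean rank = (1 + 4 + 4) / 3 = 3.00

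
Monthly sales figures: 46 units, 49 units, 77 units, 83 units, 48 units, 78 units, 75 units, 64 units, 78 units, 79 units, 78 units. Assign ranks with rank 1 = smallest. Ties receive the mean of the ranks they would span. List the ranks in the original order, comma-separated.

Sorted (ascending): 46, 48, 49, 64, 75, 77, 78, 78, 78, 79, 83
The 3 values of 78 occupy positions 7–9 → average rank 8.

1, 3, 6, 11, 2, 8, 5, 4, 8, 10, 8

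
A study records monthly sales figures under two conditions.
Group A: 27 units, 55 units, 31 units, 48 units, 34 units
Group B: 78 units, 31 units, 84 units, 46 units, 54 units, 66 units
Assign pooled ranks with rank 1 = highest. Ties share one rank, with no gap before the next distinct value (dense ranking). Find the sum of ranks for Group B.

27

Sorted (descending): 84, 78, 66, 55, 54, 48, 46, 34, 31, 31, 27
The 2 values of 31 share dense rank 9.
Remaining distinct values take the next consecutive integers.
Group B values → pooled ranks: 78→2, 31→9, 84→1, 46→7, 54→5, 66→3
Rank sum = 2 + 9 + 1 + 7 + 5 + 3 = 27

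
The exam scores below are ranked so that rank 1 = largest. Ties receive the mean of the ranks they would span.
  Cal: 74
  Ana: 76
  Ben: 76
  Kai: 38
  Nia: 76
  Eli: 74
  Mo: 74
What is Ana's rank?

Sorted (descending): 76, 76, 76, 74, 74, 74, 38
The 3 values of 76 occupy positions 1–3 → average rank 2.
The 3 values of 74 occupy positions 4–6 → average rank 5.
Ana has value 76 → rank 2.

2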